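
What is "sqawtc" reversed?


Input string: 'sqawtc'
Operation: reverse character order
Original order: 's' -> 'q' -> 'a' -> 'w' -> 't' -> 'c'
Reversed order: 'c' -> 't' -> 'w' -> 'a' -> 'q' -> 's'
Result: ctwaqs


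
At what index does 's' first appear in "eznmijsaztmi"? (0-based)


Input string: 'eznmijsaztmi'
Target: 's'
Scanning left to right: s[0]='e', s[1]='z', s[2]='n', s[3]='m', s[4]='i', s[5]='j', s[6]='s'
First match at index: 6


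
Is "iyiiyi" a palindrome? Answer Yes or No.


Input string: 'iyiiyi'
Reversed: 'iyiiyi'
Compare pairs: s[0]='i' vs s[5]='i' (match), s[1]='y' vs s[4]='y' (match), s[2]='i' vs s[3]='i' (match)
Palindrome: Yes


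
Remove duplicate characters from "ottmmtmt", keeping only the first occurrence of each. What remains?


Input: 'ottmmtmt'
Operation: keep first occurrence of each character
Scan: s[0]='o' new -> keep; s[1]='t' new -> keep; s[2]='t' seen -> skip; s[3]='m' new -> keep; s[4]='m' seen -> skip; s[5]='t' seen -> skip; s[6]='m' seen -> skip; s[7]='t' seen -> skip
Result: otm


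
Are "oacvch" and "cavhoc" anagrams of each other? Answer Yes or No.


String 1: 'oacvch' -> sorted: 'acchov'
String 2: 'cavhoc' -> sorted: 'acchov'
Compare sorted forms: 'acchov' == 'acchov'
Anagram: Yes


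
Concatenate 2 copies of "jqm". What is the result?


Input string: 'jqm'
Operation: repeat 2 times
Concatenation: 'jqm' + 'jqm'
Result: jqmjqm


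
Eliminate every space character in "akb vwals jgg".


Input string: 'akb vwals jgg'
Operation: remove all spaces
Words: 'akb', 'vwals', 'jgg'
Join without spaces: akbvwalsjgg


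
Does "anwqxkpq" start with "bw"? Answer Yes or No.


Input string: 'anwqxkpq'
Prefix to check: 'bw'
First 2 characters of input: 'an'
Match: False
Result: No


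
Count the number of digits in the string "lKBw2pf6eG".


Input string: 'lKBw2pf6eG'
Operation: count digit characters (0-9)
Scan: 'l', 'K', 'B', 'w', '2'(digit), 'p', 'f', '6'(digit), 'e', 'G'
Digits found: 2
Result: 2


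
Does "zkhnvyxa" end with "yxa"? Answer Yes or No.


Input string: 'zkhnvyxa'
Suffix to check: 'yxa'
Last 3 characters of input: 'yxa'
Match: True
Result: Yes


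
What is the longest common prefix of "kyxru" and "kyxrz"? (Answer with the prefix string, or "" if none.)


String 1: 'kyxru'
String 2: 'kyxrz'
Compare position by position:
pos 0: 'k' vs 'k' match
pos 1: 'y' vs 'y' match
pos 2: 'x' vs 'x' match
pos 3: 'r' vs 'r' match
pos 4: 'u' vs 'z' differ -> stop
Longest common prefix: "kyxr" (length 4)


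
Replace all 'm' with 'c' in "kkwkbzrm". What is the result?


Input string: 'kkwkbzrm'
Operation: replace 'm' with 'c'
Positions of 'm': 7
After replacement: kkwkbzrc


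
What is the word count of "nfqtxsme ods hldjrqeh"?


Input string: 'nfqtxsme ods hldjrqeh'
Operation: split by spaces
Words found: 'nfqtxsme', 'ods', 'hldjrqeh'
Word count: 3


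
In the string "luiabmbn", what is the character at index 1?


Input string: 'luiabmbn'
Operation: get character at index 1
Index mapping: s[0]='l', s[1]='u'
Result: 'u'


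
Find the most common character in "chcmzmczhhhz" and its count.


Input: 'chcmzmczhhhz'
Operation: tally each character
Counts: 'c':3, 'h':4, 'm':2, 'z':3
Maximum: 'h' appears 4 times


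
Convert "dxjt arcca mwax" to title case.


Input string: 'dxjt arcca mwax'
Operation: capitalize first letter of each word
Word transformations: 'dxjt'->'Dxjt', 'arcca'->'Arcca', 'mwax'->'Mwax'
Result: Dxjt Arcca Mwax


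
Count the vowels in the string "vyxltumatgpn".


Input string: 'vyxltumatgpn'
Operation: count vowels (a, e, i, o, u)
Scan: s[0]='v', s[1]='y', s[2]='x', s[3]='l', s[4]='t', s[5]='u' (vowel), s[6]='m', s[7]='a' (vowel), s[8]='t', s[9]='g', s[10]='p', s[11]='n'
Vowels found: 2
Result: 2


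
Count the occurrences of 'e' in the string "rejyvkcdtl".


Input string: 'rejyvkcdtl'
Target character: 'e'
Scan each position: s[1]='e'
Matches found at indices: 1
Total: 1


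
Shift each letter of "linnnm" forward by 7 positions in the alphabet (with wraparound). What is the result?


Input: 'linnnm', shift = 7
Operation: for each letter, (position + 7) mod 26
Mapping: 'l'(11+7=18)->'s', 'i'(8+7=15)->'p', 'n'(13+7=20)->'u', 'n'(13+7=20)->'u', 'n'(13+7=20)->'u', 'm'(12+7=19)->'t'
Result: spuuut


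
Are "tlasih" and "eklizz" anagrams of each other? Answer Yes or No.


String 1: 'tlasih' -> sorted: 'ahilst'
String 2: 'eklizz' -> sorted: 'eiklzz'
Compare sorted forms: 'ahilst' != 'eiklzz'
Anagram: No


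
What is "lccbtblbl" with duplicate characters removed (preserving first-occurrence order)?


Input: 'lccbtblbl'
Operation: keep first occurrence of each character
Scan: s[0]='l' new -> keep; s[1]='c' new -> keep; s[2]='c' seen -> skip; s[3]='b' new -> keep; s[4]='t' new -> keep; s[5]='b' seen -> skip; s[6]='l' seen -> skip; s[7]='b' seen -> skip; s[8]='l' seen -> skip
Result: lcbt


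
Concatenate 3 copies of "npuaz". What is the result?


Input string: 'npuaz'
Operation: repeat 3 times
Concatenation: 'npuaz' + 'npuaz' + 'npuaz'
Result: npuaznpuaznpuaz


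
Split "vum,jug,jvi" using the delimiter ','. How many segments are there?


Input string: 'vum,jug,jvi'
Delimiter: ','
Split result: 'vum', 'jug', 'jvi'
Number of parts: 3


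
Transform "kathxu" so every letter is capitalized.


Input string: 'kathxu'
Operation: convert each letter to uppercase
Mapping: 'k'->'K', 'a'->'A', 't'->'T', 'h'->'H', 'x'->'X', 'u'->'U'
Result: KATHXU


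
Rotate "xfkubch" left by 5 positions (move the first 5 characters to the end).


Input: 'xfkubch', shift = 5
Operation: split at index 5 and swap parts
Front part s[0:5] = 'xfkub'
Back part s[5:] = 'ch'
Rotated = back + front = 'ch' + 'xfkub'
Result: chxfkub


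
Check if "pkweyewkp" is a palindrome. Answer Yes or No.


Input string: 'pkweyewkp'
Reversed: 'pkweyewkp'
Compare pairs: s[0]='p' vs s[8]='p' (match), s[1]='k' vs s[7]='k' (match), s[2]='w' vs s[6]='w' (match), s[3]='e' vs s[5]='e' (match)
Palindrome: Yes


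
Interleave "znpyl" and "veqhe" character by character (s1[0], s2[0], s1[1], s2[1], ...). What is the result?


String 1: 'znpyl'
String 2: 'veqhe'
Operation: alternate characters
Pairs: 'z'+'v', 'n'+'e', 'p'+'q', 'y'+'h', 'l'+'e'
Result: zvnepqyhle


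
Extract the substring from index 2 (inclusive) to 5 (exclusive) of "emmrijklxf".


Input string: 'emmrijklxf'
Operation: slice [2:5]
Extract characters: s[2]='m', s[3]='r', s[4]='i'
Result: mri


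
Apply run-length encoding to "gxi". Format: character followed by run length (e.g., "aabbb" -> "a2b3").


Input: 'gxi'
Operation: identify consecutive runs
Runs: 'g' -> g1, 'x' -> x1, 'i' -> i1
Encoded: g1x1i1


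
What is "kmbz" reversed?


Input string: 'kmbz'
Operation: reverse character order
Original order: 'k' -> 'm' -> 'b' -> 'z'
Reversed order: 'z' -> 'b' -> 'm' -> 'k'
Result: zbmk


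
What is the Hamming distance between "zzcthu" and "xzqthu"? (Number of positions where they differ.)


String 1: 'zzcthu'
String 2: 'xzqthu'
Compare each position: pos 0: 'z'!='x', pos 1: 'z'=='z', pos 2: 'c'!='q', pos 3: 't'=='t', pos 4: 'h'=='h', pos 5: 'u'=='u'
Differing positions: 2
Hamming distance: 2


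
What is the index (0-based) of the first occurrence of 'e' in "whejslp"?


Input string: 'whejslp'
Target: 'e'
Scanning left to right: s[0]='w', s[1]='h', s[2]='e'
First match at index: 2


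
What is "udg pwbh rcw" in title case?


Input string: 'udg pwbh rcw'
Operation: capitalize first letter of each word
Word transformations: 'udg'->'Udg', 'pwbh'->'Pwbh', 'rcw'->'Rcw'
Result: Udg Pwbh Rcw


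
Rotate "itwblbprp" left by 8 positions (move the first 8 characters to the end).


Input: 'itwblbprp', shift = 8
Operation: split at index 8 and swap parts
Front part s[0:8] = 'itwblbpr'
Back part s[8:] = 'p'
Rotated = back + front = 'p' + 'itwblbpr'
Result: pitwblbpr


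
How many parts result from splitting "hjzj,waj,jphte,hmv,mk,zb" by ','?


Input string: 'hjzj,waj,jphte,hmv,mk,zb'
Delimiter: ','
Split result: 'hjzj', 'waj', 'jphte', 'hmv', 'mk', 'zb'
Number of parts: 6


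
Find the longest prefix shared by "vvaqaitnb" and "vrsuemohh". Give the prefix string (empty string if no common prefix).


String 1: 'vvaqaitnb'
String 2: 'vrsuemohh'
Compare position by position:
pos 0: 'v' vs 'v' match
pos 1: 'v' vs 'r' differ -> stop
Longest common prefix: "v" (length 1)


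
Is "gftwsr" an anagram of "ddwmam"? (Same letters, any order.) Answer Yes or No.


String 1: 'ddwmam' -> sorted: 'addmmw'
String 2: 'gftwsr' -> sorted: 'fgrstw'
Compare sorted forms: 'addmmw' != 'fgrstw'
Anagram: No


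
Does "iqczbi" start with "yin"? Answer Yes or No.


Input string: 'iqczbi'
Prefix to check: 'yin'
First 3 characters of input: 'iqc'
Match: False
Result: No


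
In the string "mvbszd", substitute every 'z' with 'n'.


Input string: 'mvbszd'
Operation: replace 'z' with 'n'
Positions of 'z': 4
After replacement: mvbsnd


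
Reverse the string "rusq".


Input string: 'rusq'
Operation: reverse character order
Original order: 'r' -> 'u' -> 's' -> 'q'
Reversed order: 'q' -> 's' -> 'u' -> 'r'
Result: qsur


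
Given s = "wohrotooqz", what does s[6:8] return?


Input string: 'wohrotooqz'
Operation: slice [6:8]
Extract characters: s[6]='o', s[7]='o'
Result: oo


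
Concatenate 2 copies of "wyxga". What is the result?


Input string: 'wyxga'
Operation: repeat 2 times
Concatenation: 'wyxga' + 'wyxga'
Result: wyxgawyxga


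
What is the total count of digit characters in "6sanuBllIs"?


Input string: '6sanuBllIs'
Operation: count digit characters (0-9)
Scan: '6'(digit), 's', 'a', 'n', 'u', 'B', 'l', 'l', 'I', 's'
Digits found: 1
Result: 1


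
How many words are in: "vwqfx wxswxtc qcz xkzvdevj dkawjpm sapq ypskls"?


Input string: 'vwqfx wxswxtc qcz xkzvdevj dkawjpm sapq ypskls'
Operation: split by spaces
Words found: 'vwqfx', 'wxswxtc', 'qcz', 'xkzvdevj', 'dkawjpm', 'sapq', 'ypskls'
Word count: 7


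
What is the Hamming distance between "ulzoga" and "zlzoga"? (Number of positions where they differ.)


String 1: 'ulzoga'
String 2: 'zlzoga'
Compare each position: pos 0: 'u'!='z', pos 1: 'l'=='l', pos 2: 'z'=='z', pos 3: 'o'=='o', pos 4: 'g'=='g', pos 5: 'a'=='a'
Differing positions: 1
Hamming distance: 1


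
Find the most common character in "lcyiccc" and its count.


Input: 'lcyiccc'
Operation: tally each character
Counts: 'c':4, 'i':1, 'l':1, 'y':1
Maximum: 'c' appears 4 times


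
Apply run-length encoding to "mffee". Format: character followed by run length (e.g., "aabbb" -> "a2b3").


Input: 'mffee'
Operation: identify consecutive runs
Runs: 'm' -> m1, 'ff' -> f2, 'ee' -> e2
Encoded: m1f2e2


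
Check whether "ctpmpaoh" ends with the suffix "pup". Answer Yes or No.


Input string: 'ctpmpaoh'
Suffix to check: 'pup'
Last 3 characters of input: 'aoh'
Match: False
Result: No


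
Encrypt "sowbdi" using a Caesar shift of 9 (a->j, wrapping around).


Input: 'sowbdi', shift = 9
Operation: for each letter, (position + 9) mod 26
Mapping: 's'(18+9=27, 27 mod 26=1)->'b', 'o'(14+9=23)->'x', 'w'(22+9=31, 31 mod 26=5)->'f', 'b'(1+9=10)->'k', 'd'(3+9=12)->'m', 'i'(8+9=17)->'r'
Result: bxfkmr


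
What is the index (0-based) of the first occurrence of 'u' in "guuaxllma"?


Input string: 'guuaxllma'
Target: 'u'
Scanning left to right: s[0]='g', s[1]='u'
First match at index: 1


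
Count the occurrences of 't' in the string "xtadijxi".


Input string: 'xtadijxi'
Target character: 't'
Scan each position: s[1]='t'
Matches found at indices: 1
Total: 1


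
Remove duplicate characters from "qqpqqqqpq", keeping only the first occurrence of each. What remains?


Input: 'qqpqqqqpq'
Operation: keep first occurrence of each character
Scan: s[0]='q' new -> keep; s[1]='q' seen -> skip; s[2]='p' new -> keep; s[3]='q' seen -> skip; s[4]='q' seen -> skip; s[5]='q' seen -> skip; s[6]='q' seen -> skip; s[7]='p' seen -> skip; s[8]='q' seen -> skip
Result: qp


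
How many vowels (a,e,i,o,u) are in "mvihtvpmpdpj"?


Input string: 'mvihtvpmpdpj'
Operation: count vowels (a, e, i, o, u)
Scan: s[0]='m', s[1]='v', s[2]='i' (vowel), s[3]='h', s[4]='t', s[5]='v', s[6]='p', s[7]='m', s[8]='p', s[9]='d', s[10]='p', s[11]='j'
Vowels found: 1
Result: 1


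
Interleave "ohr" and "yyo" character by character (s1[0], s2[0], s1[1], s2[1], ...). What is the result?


String 1: 'ohr'
String 2: 'yyo'
Operation: alternate characters
Pairs: 'o'+'y', 'h'+'y', 'r'+'o'
Result: oyhyro


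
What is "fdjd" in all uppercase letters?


Input string: 'fdjd'
Operation: convert each letter to uppercase
Mapping: 'f'->'F', 'd'->'D', 'j'->'J', 'd'->'D'
Result: FDJD


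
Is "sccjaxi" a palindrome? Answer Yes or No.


Input string: 'sccjaxi'
Reversed: 'ixajccs'
Compare pairs: s[0]='s' vs s[6]='i' (mismatch), s[1]='c' vs s[5]='x' (mismatch), s[2]='c' vs s[4]='a' (mismatch)
Palindrome: No


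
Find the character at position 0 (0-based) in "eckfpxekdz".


Input string: 'eckfpxekdz'
Operation: get character at index 0
Index mapping: s[0]='e'
Result: 'e'


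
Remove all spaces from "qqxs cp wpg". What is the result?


Input string: 'qqxs cp wpg'
Operation: remove all spaces
Words: 'qqxs', 'cp', 'wpg'
Join without spaces: qqxscpwpg


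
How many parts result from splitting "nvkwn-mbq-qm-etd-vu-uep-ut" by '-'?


Input string: 'nvkwn-mbq-qm-etd-vu-uep-ut'
Delimiter: '-'
Split result: 'nvkwn', 'mbq', 'qm', 'etd', 'vu', 'uep', 'ut'
Number of parts: 7


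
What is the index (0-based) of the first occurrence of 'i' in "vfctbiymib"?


Input string: 'vfctbiymib'
Target: 'i'
Scanning left to right: s[0]='v', s[1]='f', s[2]='c', s[3]='t', s[4]='b', s[5]='i'
First match at index: 5


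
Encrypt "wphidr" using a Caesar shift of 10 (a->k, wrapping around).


Input: 'wphidr', shift = 10
Operation: for each letter, (position + 10) mod 26
Mapping: 'w'(22+10=32, 32 mod 26=6)->'g', 'p'(15+10=25)->'z', 'h'(7+10=17)->'r', 'i'(8+10=18)->'s', 'd'(3+10=13)->'n', 'r'(17+10=27, 27 mod 26=1)->'b'
Result: gzrsnb


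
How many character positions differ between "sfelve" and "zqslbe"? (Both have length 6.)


String 1: 'sfelve'
String 2: 'zqslbe'
Compare each position: pos 0: 's'!='z', pos 1: 'f'!='q', pos 2: 'e'!='s', pos 3: 'l'=='l', pos 4: 'v'!='b', pos 5: 'e'=='e'
Differing positions: 4
Hamming distance: 4


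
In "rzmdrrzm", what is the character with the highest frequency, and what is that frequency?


Input: 'rzmdrrzm'
Operation: tally each character
Counts: 'd':1, 'm':2, 'r':3, 'z':2
Maximum: 'r' appears 3 times


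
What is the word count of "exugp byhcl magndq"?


Input string: 'exugp byhcl magndq'
Operation: split by spaces
Words found: 'exugp', 'byhcl', 'magndq'
Word count: 3


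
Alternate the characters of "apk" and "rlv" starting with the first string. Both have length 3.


String 1: 'apk'
String 2: 'rlv'
Operation: alternate characters
Pairs: 'a'+'r', 'p'+'l', 'k'+'v'
Result: arplkv


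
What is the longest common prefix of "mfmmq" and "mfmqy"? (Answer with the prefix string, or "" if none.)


String 1: 'mfmmq'
String 2: 'mfmqy'
Compare position by position:
pos 0: 'm' vs 'm' match
pos 1: 'f' vs 'f' match
pos 2: 'm' vs 'm' match
pos 3: 'm' vs 'q' differ -> stop
Longest common prefix: "mfm" (length 3)


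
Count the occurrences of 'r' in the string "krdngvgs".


Input string: 'krdngvgs'
Target character: 'r'
Scan each position: s[1]='r'
Matches found at indices: 1
Total: 1


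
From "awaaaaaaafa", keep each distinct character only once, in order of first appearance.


Input: 'awaaaaaaafa'
Operation: keep first occurrence of each character
Scan: s[0]='a' new -> keep; s[1]='w' new -> keep; s[2]='a' seen -> skip; s[3]='a' seen -> skip; s[4]='a' seen -> skip; s[5]='a' seen -> skip; s[6]='a' seen -> skip; s[7]='a' seen -> skip; s[8]='a' seen -> skip; s[9]='f' new -> keep; s[10]='a' seen -> skip
Result: awf


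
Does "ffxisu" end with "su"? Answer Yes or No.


Input string: 'ffxisu'
Suffix to check: 'su'
Last 2 characters of input: 'su'
Match: True
Result: Yes


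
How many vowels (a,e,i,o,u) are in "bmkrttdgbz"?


Input string: 'bmkrttdgbz'
Operation: count vowels (a, e, i, o, u)
Scan: s[0]='b', s[1]='m', s[2]='k', s[3]='r', s[4]='t', s[5]='t', s[6]='d', s[7]='g', s[8]='b', s[9]='z'
Vowels found: 0
Result: 0


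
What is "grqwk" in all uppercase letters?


Input string: 'grqwk'
Operation: convert each letter to uppercase
Mapping: 'g'->'G', 'r'->'R', 'q'->'Q', 'w'->'W', 'k'->'K'
Result: GRQWK


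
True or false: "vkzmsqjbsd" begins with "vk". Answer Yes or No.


Input string: 'vkzmsqjbsd'
Prefix to check: 'vk'
First 2 characters of input: 'vk'
Match: True
Result: Yes


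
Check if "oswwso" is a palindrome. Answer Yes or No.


Input string: 'oswwso'
Reversed: 'oswwso'
Compare pairs: s[0]='o' vs s[5]='o' (match), s[1]='s' vs s[4]='s' (match), s[2]='w' vs s[3]='w' (match)
Palindrome: Yes


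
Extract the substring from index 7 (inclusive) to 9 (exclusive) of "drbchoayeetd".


Input string: 'drbchoayeetd'
Operation: slice [7:9]
Extract characters: s[7]='y', s[8]='e'
Result: ye


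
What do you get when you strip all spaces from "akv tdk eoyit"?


Input string: 'akv tdk eoyit'
Operation: remove all spaces
Words: 'akv', 'tdk', 'eoyit'
Join without spaces: akvtdkeoyit


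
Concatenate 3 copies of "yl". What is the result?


Input string: 'yl'
Operation: repeat 3 times
Concatenation: 'yl' + 'yl' + 'yl'
Result: ylylyl


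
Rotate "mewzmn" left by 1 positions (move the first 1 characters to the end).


Input: 'mewzmn', shift = 1
Operation: split at index 1 and swap parts
Front part s[0:1] = 'm'
Back part s[1:] = 'ewzmn'
Rotated = back + front = 'ewzmn' + 'm'
Result: ewzmnm


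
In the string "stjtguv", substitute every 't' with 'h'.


Input string: 'stjtguv'
Operation: replace 't' with 'h'
Positions of 't': 1, 3
After replacement: shjhguv


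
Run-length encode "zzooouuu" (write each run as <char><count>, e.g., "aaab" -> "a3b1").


Input: 'zzooouuu'
Operation: identify consecutive runs
Runs: 'zz' -> z2, 'ooo' -> o3, 'uuu' -> u3
Encoded: z2o3u3


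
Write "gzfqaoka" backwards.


Input string: 'gzfqaoka'
Operation: reverse character order
Original order: 'g' -> 'z' -> 'f' -> 'q' -> 'a' -> 'o' -> 'k' -> 'a'
Reversed order: 'a' -> 'k' -> 'o' -> 'a' -> 'q' -> 'f' -> 'z' -> 'g'
Result: akoaqfzg


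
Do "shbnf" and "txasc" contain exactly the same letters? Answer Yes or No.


String 1: 'shbnf' -> sorted: 'bfhns'
String 2: 'txasc' -> sorted: 'acstx'
Compare sorted forms: 'bfhns' != 'acstx'
Anagram: No


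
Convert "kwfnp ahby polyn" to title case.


Input string: 'kwfnp ahby polyn'
Operation: capitalize first letter of each word
Word transformations: 'kwfnp'->'Kwfnp', 'ahby'->'Ahby', 'polyn'->'Polyn'
Result: Kwfnp Ahby Polyn


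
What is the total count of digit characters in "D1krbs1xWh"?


Input string: 'D1krbs1xWh'
Operation: count digit characters (0-9)
Scan: 'D', '1'(digit), 'k', 'r', 'b', 's', '1'(digit), 'x', 'W', 'h'
Digits found: 2
Result: 2


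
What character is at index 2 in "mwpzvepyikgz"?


Input string: 'mwpzvepyikgz'
Operation: get character at index 2
Index mapping: s[0]='m', s[1]='w', s[2]='p'
Result: 'p'


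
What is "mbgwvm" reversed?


Input string: 'mbgwvm'
Operation: reverse character order
Original order: 'm' -> 'b' -> 'g' -> 'w' -> 'v' -> 'm'
Reversed order: 'm' -> 'v' -> 'w' -> 'g' -> 'b' -> 'm'
Result: mvwgbm


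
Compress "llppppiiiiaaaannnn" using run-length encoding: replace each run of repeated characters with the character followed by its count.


Input: 'llppppiiiiaaaannnn'
Operation: identify consecutive runs
Runs: 'll' -> l2, 'pppp' -> p4, 'iiii' -> i4, 'aaaa' -> a4, 'nnnn' -> n4
Encoded: l2p4i4a4n4


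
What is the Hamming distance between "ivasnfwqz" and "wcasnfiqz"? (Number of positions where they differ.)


String 1: 'ivasnfwqz'
String 2: 'wcasnfiqz'
Compare each position: pos 0: 'i'!='w', pos 1: 'v'!='c', pos 2: 'a'=='a', pos 3: 's'=='s', pos 4: 'n'=='n', pos 5: 'f'=='f', pos 6: 'w'!='i', pos 7: 'q'=='q', pos 8: 'z'=='z'
Differing positions: 3
Hamming distance: 3


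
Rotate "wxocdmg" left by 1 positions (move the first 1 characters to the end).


Input: 'wxocdmg', shift = 1
Operation: split at index 1 and swap parts
Front part s[0:1] = 'w'
Back part s[1:] = 'xocdmg'
Rotated = back + front = 'xocdmg' + 'w'
Result: xocdmgw


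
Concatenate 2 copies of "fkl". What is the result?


Input string: 'fkl'
Operation: repeat 2 times
Concatenation: 'fkl' + 'fkl'
Result: fklfkl


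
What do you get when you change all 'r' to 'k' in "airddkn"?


Input string: 'airddkn'
Operation: replace 'r' with 'k'
Positions of 'r': 2
After replacement: aikddkn


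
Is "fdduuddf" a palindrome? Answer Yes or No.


Input string: 'fdduuddf'
Reversed: 'fdduuddf'
Compare pairs: s[0]='f' vs s[7]='f' (match), s[1]='d' vs s[6]='d' (match), s[2]='d' vs s[5]='d' (match), s[3]='u' vs s[4]='u' (match)
Palindrome: Yes


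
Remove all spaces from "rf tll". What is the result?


Input string: 'rf tll'
Operation: remove all spaces
Words: 'rf', 'tll'
Join without spaces: rftll


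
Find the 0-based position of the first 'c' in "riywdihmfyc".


Input string: 'riywdihmfyc'
Target: 'c'
Scanning left to right: s[0]='r', s[1]='i', s[2]='y', s[3]='w', s[4]='d', s[5]='i', s[6]='h', s[7]='m', s[8]='f', s[9]='y', s[10]='c'
First match at index: 10


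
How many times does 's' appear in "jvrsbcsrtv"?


Input string: 'jvrsbcsrtv'
Target character: 's'
Scan each position: s[3]='s', s[6]='s'
Matches found at indices: 3, 6
Total: 2


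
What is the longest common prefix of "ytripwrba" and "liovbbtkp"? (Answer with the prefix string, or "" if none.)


String 1: 'ytripwrba'
String 2: 'liovbbtkp'
Compare position by position:
pos 0: 'y' vs 'l' differ -> stop
Longest common prefix: "" (length 0)


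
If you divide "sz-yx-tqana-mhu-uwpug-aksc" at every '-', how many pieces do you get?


Input string: 'sz-yx-tqana-mhu-uwpug-aksc'
Delimiter: '-'
Split result: 'sz', 'yx', 'tqana', 'mhu', 'uwpug', 'aksc'
Number of parts: 6


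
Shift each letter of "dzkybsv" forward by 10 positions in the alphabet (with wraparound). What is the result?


Input: 'dzkybsv', shift = 10
Operation: for each letter, (position + 10) mod 26
Mapping: 'd'(3+10=13)->'n', 'z'(25+10=35, 35 mod 26=9)->'j', 'k'(10+10=20)->'u', 'y'(24+10=34, 34 mod 26=8)->'i', 'b'(1+10=11)->'l', 's'(18+10=28, 28 mod 26=2)->'c', 'v'(21+10=31, 31 mod 26=5)->'f'
Result: njuilcf


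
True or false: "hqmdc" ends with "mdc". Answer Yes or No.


Input string: 'hqmdc'
Suffix to check: 'mdc'
Last 3 characters of input: 'mdc'
Match: True
Result: Yes


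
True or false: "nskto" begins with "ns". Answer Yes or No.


Input string: 'nskto'
Prefix to check: 'ns'
First 2 characters of input: 'ns'
Match: True
Result: Yes


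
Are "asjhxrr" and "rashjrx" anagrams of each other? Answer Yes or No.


String 1: 'asjhxrr' -> sorted: 'ahjrrsx'
String 2: 'rashjrx' -> sorted: 'ahjrrsx'
Compare sorted forms: 'ahjrrsx' == 'ahjrrsx'
Anagram: Yes


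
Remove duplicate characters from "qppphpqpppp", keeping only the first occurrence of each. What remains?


Input: 'qppphpqpppp'
Operation: keep first occurrence of each character
Scan: s[0]='q' new -> keep; s[1]='p' new -> keep; s[2]='p' seen -> skip; s[3]='p' seen -> skip; s[4]='h' new -> keep; s[5]='p' seen -> skip; s[6]='q' seen -> skip; s[7]='p' seen -> skip; s[8]='p' seen -> skip; s[9]='p' seen -> skip; s[10]='p' seen -> skip
Result: qph


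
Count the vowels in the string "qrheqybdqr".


Input string: 'qrheqybdqr'
Operation: count vowels (a, e, i, o, u)
Scan: s[0]='q', s[1]='r', s[2]='h', s[3]='e' (vowel), s[4]='q', s[5]='y', s[6]='b', s[7]='d', s[8]='q', s[9]='r'
Vowels found: 1
Result: 1


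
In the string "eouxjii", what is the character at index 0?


Input string: 'eouxjii'
Operation: get character at index 0
Index mapping: s[0]='e'
Result: 'e'


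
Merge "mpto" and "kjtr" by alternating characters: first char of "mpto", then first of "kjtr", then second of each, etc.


String 1: 'mpto'
String 2: 'kjtr'
Operation: alternate characters
Pairs: 'm'+'k', 'p'+'j', 't'+'t', 'o'+'r'
Result: mkpjttor


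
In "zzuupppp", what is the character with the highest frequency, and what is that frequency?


Input: 'zzuupppp'
Operation: tally each character
Counts: 'p':4, 'u':2, 'z':2
Maximum: 'p' appears 4 times


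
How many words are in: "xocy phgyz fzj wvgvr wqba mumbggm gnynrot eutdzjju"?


Input string: 'xocy phgyz fzj wvgvr wqba mumbggm gnynrot eutdzjju'
Operation: split by spaces
Words found: 'xocy', 'phgyz', 'fzj', 'wvgvr', 'wqba', 'mumbggm', 'gnynrot', 'eutdzjju'
Word count: 8


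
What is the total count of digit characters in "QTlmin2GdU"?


Input string: 'QTlmin2GdU'
Operation: count digit characters (0-9)
Scan: 'Q', 'T', 'l', 'm', 'i', 'n', '2'(digit), 'G', 'd', 'U'
Digits found: 1
Result: 1


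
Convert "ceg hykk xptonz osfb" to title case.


Input string: 'ceg hykk xptonz osfb'
Operation: capitalize first letter of each word
Word transformations: 'ceg'->'Ceg', 'hykk'->'Hykk', 'xptonz'->'Xptonz', 'osfb'->'Osfb'
Result: Ceg Hykk Xptonz Osfb


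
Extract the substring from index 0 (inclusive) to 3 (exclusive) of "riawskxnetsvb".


Input string: 'riawskxnetsvb'
Operation: slice [0:3]
Extract characters: s[0]='r', s[1]='i', s[2]='a'
Result: ria


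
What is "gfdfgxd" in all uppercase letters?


Input string: 'gfdfgxd'
Operation: convert each letter to uppercase
Mapping: 'g'->'G', 'f'->'F', 'd'->'D', 'f'->'F', 'g'->'G', 'x'->'X', 'd'->'D'
Result: GFDFGXD


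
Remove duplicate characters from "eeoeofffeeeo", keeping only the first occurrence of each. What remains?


Input: 'eeoeofffeeeo'
Operation: keep first occurrence of each character
Scan: s[0]='e' new -> keep; s[1]='e' seen -> skip; s[2]='o' new -> keep; s[3]='e' seen -> skip; s[4]='o' seen -> skip; s[5]='f' new -> keep; s[6]='f' seen -> skip; s[7]='f' seen -> skip; s[8]='e' seen -> skip; s[9]='e' seen -> skip; s[10]='e' seen -> skip; s[11]='o' seen -> skip
Result: eof


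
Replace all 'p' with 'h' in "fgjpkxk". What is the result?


Input string: 'fgjpkxk'
Operation: replace 'p' with 'h'
Positions of 'p': 3
After replacement: fgjhkxk


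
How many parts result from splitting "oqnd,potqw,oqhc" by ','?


Input string: 'oqnd,potqw,oqhc'
Delimiter: ','
Split result: 'oqnd', 'potqw', 'oqhc'
Number of parts: 3


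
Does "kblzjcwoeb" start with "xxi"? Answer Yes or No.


Input string: 'kblzjcwoeb'
Prefix to check: 'xxi'
First 3 characters of input: 'kbl'
Match: False
Result: No


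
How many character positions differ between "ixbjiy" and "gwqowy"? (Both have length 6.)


String 1: 'ixbjiy'
String 2: 'gwqowy'
Compare each position: pos 0: 'i'!='g', pos 1: 'x'!='w', pos 2: 'b'!='q', pos 3: 'j'!='o', pos 4: 'i'!='w', pos 5: 'y'=='y'
Differing positions: 5
Hamming distance: 5


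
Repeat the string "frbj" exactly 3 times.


Input string: 'frbj'
Operation: repeat 3 times
Concatenation: 'frbj' + 'frbj' + 'frbj'
Result: frbjfrbjfrbj


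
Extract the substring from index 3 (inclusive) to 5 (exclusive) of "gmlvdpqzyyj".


Input string: 'gmlvdpqzyyj'
Operation: slice [3:5]
Extract characters: s[3]='v', s[4]='d'
Result: vd


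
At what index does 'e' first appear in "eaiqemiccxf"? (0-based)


Input string: 'eaiqemiccxf'
Target: 'e'
Scanning left to right: s[0]='e'
First match at index: 0


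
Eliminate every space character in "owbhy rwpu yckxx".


Input string: 'owbhy rwpu yckxx'
Operation: remove all spaces
Words: 'owbhy', 'rwpu', 'yckxx'
Join without spaces: owbhyrwpuyckxx


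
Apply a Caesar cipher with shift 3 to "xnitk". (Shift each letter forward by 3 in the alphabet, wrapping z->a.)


Input: 'xnitk', shift = 3
Operation: for each letter, (position + 3) mod 26
Mapping: 'x'(23+3=26, 26 mod 26=0)->'a', 'n'(13+3=16)->'q', 'i'(8+3=11)->'l', 't'(19+3=22)->'w', 'k'(10+3=13)->'n'
Result: aqlwn


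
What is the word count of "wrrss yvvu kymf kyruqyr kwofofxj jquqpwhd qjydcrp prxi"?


Input string: 'wrrss yvvu kymf kyruqyr kwofofxj jquqpwhd qjydcrp prxi'
Operation: split by spaces
Words found: 'wrrss', 'yvvu', 'kymf', 'kyruqyr', 'kwofofxj', 'jquqpwhd', 'qjydcrp', 'prxi'
Word count: 8


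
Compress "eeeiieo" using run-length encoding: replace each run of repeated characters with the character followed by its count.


Input: 'eeeiieo'
Operation: identify consecutive runs
Runs: 'eee' -> e3, 'ii' -> i2, 'e' -> e1, 'o' -> o1
Encoded: e3i2e1o1


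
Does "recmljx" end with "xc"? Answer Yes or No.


Input string: 'recmljx'
Suffix to check: 'xc'
Last 2 characters of input: 'jx'
Match: False
Result: No


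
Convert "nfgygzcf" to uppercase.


Input string: 'nfgygzcf'
Operation: convert each letter to uppercase
Mapping: 'n'->'N', 'f'->'F', 'g'->'G', 'y'->'Y', 'g'->'G', 'z'->'Z', 'c'->'C', 'f'->'F'
Result: NFGYGZCF


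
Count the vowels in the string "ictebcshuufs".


Input string: 'ictebcshuufs'
Operation: count vowels (a, e, i, o, u)
Scan: s[0]='i' (vowel), s[1]='c', s[2]='t', s[3]='e' (vowel), s[4]='b', s[5]='c', s[6]='s', s[7]='h', s[8]='u' (vowel), s[9]='u' (vowel), s[10]='f', s[11]='s'
Vowels found: 4
Result: 4


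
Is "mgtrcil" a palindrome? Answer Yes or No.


Input string: 'mgtrcil'
Reversed: 'licrtgm'
Compare pairs: s[0]='m' vs s[6]='l' (mismatch), s[1]='g' vs s[5]='i' (mismatch), s[2]='t' vs s[4]='c' (mismatch)
Palindrome: No


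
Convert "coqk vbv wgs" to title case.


Input string: 'coqk vbv wgs'
Operation: capitalize first letter of each word
Word transformations: 'coqk'->'Coqk', 'vbv'->'Vbv', 'wgs'->'Wgs'
Result: Coqk Vbv Wgs


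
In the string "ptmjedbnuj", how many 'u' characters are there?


Input string: 'ptmjedbnuj'
Target character: 'u'
Scan each position: s[8]='u'
Matches found at indices: 8
Total: 1


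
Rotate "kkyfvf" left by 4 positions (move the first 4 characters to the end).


Input: 'kkyfvf', shift = 4
Operation: split at index 4 and swap parts
Front part s[0:4] = 'kkyf'
Back part s[4:] = 'vf'
Rotated = back + front = 'vf' + 'kkyf'
Result: vfkkyf


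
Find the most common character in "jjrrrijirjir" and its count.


Input: 'jjrrrijirjir'
Operation: tally each character
Counts: 'i':3, 'j':4, 'r':5
Maximum: 'r' appears 5 times


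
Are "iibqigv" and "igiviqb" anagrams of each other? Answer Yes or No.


String 1: 'iibqigv' -> sorted: 'bgiiiqv'
String 2: 'igiviqb' -> sorted: 'bgiiiqv'
Compare sorted forms: 'bgiiiqv' == 'bgiiiqv'
Anagram: Yes


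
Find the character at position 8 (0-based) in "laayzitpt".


Input string: 'laayzitpt'
Operation: get character at index 8
Index mapping: s[0]='l', s[1]='a', s[2]='a', s[3]='y', s[4]='z', s[5]='i', s[6]='t', s[7]='p', s[8]='t'
Result: 't'


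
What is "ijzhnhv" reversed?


Input string: 'ijzhnhv'
Operation: reverse character order
Original order: 'i' -> 'j' -> 'z' -> 'h' -> 'n' -> 'h' -> 'v'
Reversed order: 'v' -> 'h' -> 'n' -> 'h' -> 'z' -> 'j' -> 'i'
Result: vhnhzji


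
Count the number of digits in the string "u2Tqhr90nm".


Input string: 'u2Tqhr90nm'
Operation: count digit characters (0-9)
Scan: 'u', '2'(digit), 'T', 'q', 'h', 'r', '9'(digit), '0'(digit), 'n', 'm'
Digits found: 3
Result: 3


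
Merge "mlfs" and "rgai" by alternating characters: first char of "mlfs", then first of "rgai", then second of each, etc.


String 1: 'mlfs'
String 2: 'rgai'
Operation: alternate characters
Pairs: 'm'+'r', 'l'+'g', 'f'+'a', 's'+'i'
Result: mrlgfasi


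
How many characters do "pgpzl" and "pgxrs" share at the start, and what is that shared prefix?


String 1: 'pgpzl'
String 2: 'pgxrs'
Compare position by position:
pos 0: 'p' vs 'p' match
pos 1: 'g' vs 'g' match
pos 2: 'p' vs 'x' differ -> stop
Longest common prefix: "pg" (length 2)


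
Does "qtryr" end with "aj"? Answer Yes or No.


Input string: 'qtryr'
Suffix to check: 'aj'
Last 2 characters of input: 'yr'
Match: False
Result: No


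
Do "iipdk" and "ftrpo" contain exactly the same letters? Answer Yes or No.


String 1: 'iipdk' -> sorted: 'diikp'
String 2: 'ftrpo' -> sorted: 'foprt'
Compare sorted forms: 'diikp' != 'foprt'
Anagram: No


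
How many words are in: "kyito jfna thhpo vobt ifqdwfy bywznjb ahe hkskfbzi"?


Input string: 'kyito jfna thhpo vobt ifqdwfy bywznjb ahe hkskfbzi'
Operation: split by spaces
Words found: 'kyito', 'jfna', 'thhpo', 'vobt', 'ifqdwfy', 'bywznjb', 'ahe', 'hkskfbzi'
Word count: 8


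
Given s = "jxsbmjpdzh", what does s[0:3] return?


Input string: 'jxsbmjpdzh'
Operation: slice [0:3]
Extract characters: s[0]='j', s[1]='x', s[2]='s'
Result: jxs


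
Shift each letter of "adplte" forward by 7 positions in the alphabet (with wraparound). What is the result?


Input: 'adplte', shift = 7
Operation: for each letter, (position + 7) mod 26
Mapping: 'a'(0+7=7)->'h', 'd'(3+7=10)->'k', 'p'(15+7=22)->'w', 'l'(11+7=18)->'s', 't'(19+7=26, 26 mod 26=0)->'a', 'e'(4+7=11)->'l'
Result: hkwsal


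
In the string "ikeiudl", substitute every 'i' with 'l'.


Input string: 'ikeiudl'
Operation: replace 'i' with 'l'
Positions of 'i': 0, 3
After replacement: lkeludl


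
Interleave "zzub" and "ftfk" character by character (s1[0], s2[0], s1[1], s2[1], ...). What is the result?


String 1: 'zzub'
String 2: 'ftfk'
Operation: alternate characters
Pairs: 'z'+'f', 'z'+'t', 'u'+'f', 'b'+'k'
Result: zfztufbk


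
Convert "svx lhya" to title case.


Input string: 'svx lhya'
Operation: capitalize first letter of each word
Word transformations: 'svx'->'Svx', 'lhya'->'Lhya'
Result: Svx Lhya


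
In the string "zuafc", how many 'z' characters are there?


Input string: 'zuafc'
Target character: 'z'
Scan each position: s[0]='z'
Matches found at indices: 0
Total: 1


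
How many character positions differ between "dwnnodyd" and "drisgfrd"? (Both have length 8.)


String 1: 'dwnnodyd'
String 2: 'drisgfrd'
Compare each position: pos 0: 'd'=='d', pos 1: 'w'!='r', pos 2: 'n'!='i', pos 3: 'n'!='s', pos 4: 'o'!='g', pos 5: 'd'!='f', pos 6: 'y'!='r', pos 7: 'd'=='d'
Differing positions: 6
Hamming distance: 6


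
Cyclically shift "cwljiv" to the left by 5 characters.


Input: 'cwljiv', shift = 5
Operation: split at index 5 and swap parts
Front part s[0:5] = 'cwlji'
Back part s[5:] = 'v'
Rotated = back + front = 'v' + 'cwlji'
Result: vcwlji


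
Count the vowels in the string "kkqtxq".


Input string: 'kkqtxq'
Operation: count vowels (a, e, i, o, u)
Scan: s[0]='k', s[1]='k', s[2]='q', s[3]='t', s[4]='x', s[5]='q'
Vowels found: 0
Result: 0


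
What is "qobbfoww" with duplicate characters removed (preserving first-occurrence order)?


Input: 'qobbfoww'
Operation: keep first occurrence of each character
Scan: s[0]='q' new -> keep; s[1]='o' new -> keep; s[2]='b' new -> keep; s[3]='b' seen -> skip; s[4]='f' new -> keep; s[5]='o' seen -> skip; s[6]='w' new -> keep; s[7]='w' seen -> skip
Result: qobfw


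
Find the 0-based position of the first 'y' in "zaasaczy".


Input string: 'zaasaczy'
Target: 'y'
Scanning left to right: s[0]='z', s[1]='a', s[2]='a', s[3]='s', s[4]='a', s[5]='c', s[6]='z', s[7]='y'
First match at index: 7


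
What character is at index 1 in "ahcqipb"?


Input string: 'ahcqipb'
Operation: get character at index 1
Index mapping: s[0]='a', s[1]='h'
Result: 'h'


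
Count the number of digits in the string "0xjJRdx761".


Input string: '0xjJRdx761'
Operation: count digit characters (0-9)
Scan: '0'(digit), 'x', 'j', 'J', 'R', 'd', 'x', '7'(digit), '6'(digit), '1'(digit)
Digits found: 4
Result: 4


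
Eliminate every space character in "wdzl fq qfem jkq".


Input string: 'wdzl fq qfem jkq'
Operation: remove all spaces
Words: 'wdzl', 'fq', 'qfem', 'jkq'
Join without spaces: wdzlfqqfemjkq


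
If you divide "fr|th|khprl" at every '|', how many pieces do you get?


Input string: 'fr|th|khprl'
Delimiter: '|'
Split result: 'fr', 'th', 'khprl'
Number of parts: 3


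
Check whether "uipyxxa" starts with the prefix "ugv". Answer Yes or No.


Input string: 'uipyxxa'
Prefix to check: 'ugv'
First 3 characters of input: 'uip'
Match: False
Result: No


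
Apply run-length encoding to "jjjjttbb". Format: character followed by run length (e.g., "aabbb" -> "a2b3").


Input: 'jjjjttbb'
Operation: identify consecutive runs
Runs: 'jjjj' -> j4, 'tt' -> t2, 'bb' -> b2
Encoded: j4t2b2


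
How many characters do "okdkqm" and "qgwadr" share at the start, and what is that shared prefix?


String 1: 'okdkqm'
String 2: 'qgwadr'
Compare position by position:
pos 0: 'o' vs 'q' differ -> stop
Longest common prefix: "" (length 0)


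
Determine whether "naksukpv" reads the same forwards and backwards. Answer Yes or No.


Input string: 'naksukpv'
Reversed: 'vpkuskan'
Compare pairs: s[0]='n' vs s[7]='v' (mismatch), s[1]='a' vs s[6]='p' (mismatch), s[2]='k' vs s[5]='k' (match), s[3]='s' vs s[4]='u' (mismatch)
Palindrome: No


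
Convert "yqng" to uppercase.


Input string: 'yqng'
Operation: convert each letter to uppercase
Mapping: 'y'->'Y', 'q'->'Q', 'n'->'N', 'g'->'G'
Result: YQNG


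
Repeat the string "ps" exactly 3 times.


Input string: 'ps'
Operation: repeat 3 times
Concatenation: 'ps' + 'ps' + 'ps'
Result: pspsps


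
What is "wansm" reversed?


Input string: 'wansm'
Operation: reverse character order
Original order: 'w' -> 'a' -> 'n' -> 's' -> 'm'
Reversed order: 'm' -> 's' -> 'n' -> 'a' -> 'w'
Result: msnaw


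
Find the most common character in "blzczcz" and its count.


Input: 'blzczcz'
Operation: tally each character
Counts: 'b':1, 'c':2, 'l':1, 'z':3
Maximum: 'z' appears 3 times


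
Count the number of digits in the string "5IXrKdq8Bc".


Input string: '5IXrKdq8Bc'
Operation: count digit characters (0-9)
Scan: '5'(digit), 'I', 'X', 'r', 'K', 'd', 'q', '8'(digit), 'B', 'c'
Digits found: 2
Result: 2


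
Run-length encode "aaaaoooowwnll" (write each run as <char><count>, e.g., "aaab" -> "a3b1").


Input: 'aaaaoooowwnll'
Operation: identify consecutive runs
Runs: 'aaaa' -> a4, 'oooo' -> o4, 'ww' -> w2, 'n' -> n1, 'll' -> l2
Encoded: a4o4w2n1l2


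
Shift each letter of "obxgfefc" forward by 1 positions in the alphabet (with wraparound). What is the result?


Input: 'obxgfefc', shift = 1
Operation: for each letter, (position + 1) mod 26
Mapping: 'o'(14+1=15)->'p', 'b'(1+1=2)->'c', 'x'(23+1=24)->'y', 'g'(6+1=7)->'h', 'f'(5+1=6)->'g', 'e'(4+1=5)->'f', 'f'(5+1=6)->'g', 'c'(2+1=3)->'d'
Result: pcyhgfgd


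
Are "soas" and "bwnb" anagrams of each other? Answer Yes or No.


String 1: 'soas' -> sorted: 'aoss'
String 2: 'bwnb' -> sorted: 'bbnw'
Compare sorted forms: 'aoss' != 'bbnw'
Anagram: No


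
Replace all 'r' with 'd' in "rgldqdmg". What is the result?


Input string: 'rgldqdmg'
Operation: replace 'r' with 'd'
Positions of 'r': 0
After replacement: dgldqdmg


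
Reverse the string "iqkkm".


Input string: 'iqkkm'
Operation: reverse character order
Original order: 'i' -> 'q' -> 'k' -> 'k' -> 'm'
Reversed order: 'm' -> 'k' -> 'k' -> 'q' -> 'i'
Result: mkkqi


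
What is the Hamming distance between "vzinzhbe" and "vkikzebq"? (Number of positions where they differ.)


String 1: 'vzinzhbe'
String 2: 'vkikzebq'
Compare each position: pos 0: 'v'=='v', pos 1: 'z'!='k', pos 2: 'i'=='i', pos 3: 'n'!='k', pos 4: 'z'=='z', pos 5: 'h'!='e', pos 6: 'b'=='b', pos 7: 'e'!='q'
Differing positions: 4
Hamming distance: 4


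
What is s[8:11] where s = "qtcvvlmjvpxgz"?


Input string: 'qtcvvlmjvpxgz'
Operation: slice [8:11]
Extract characters: s[8]='v', s[9]='p', s[10]='x'
Result: vpx
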